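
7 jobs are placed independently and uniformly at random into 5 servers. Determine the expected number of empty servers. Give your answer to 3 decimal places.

1.049

Let Xⱼ=1 if server j is empty. P(Xⱼ=1) = ((5-1)/5)^7 = 16384/78125.
By linearity, E[#empty] = 5·16384/78125 = 16384/15625.
≈ 1.049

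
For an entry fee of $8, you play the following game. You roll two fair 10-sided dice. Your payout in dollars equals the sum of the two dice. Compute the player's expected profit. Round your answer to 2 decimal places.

Distribution of the sum of the two dice: 2 w.p. 1/100, 3 w.p. 1/50, 4 w.p. 3/100, 5 w.p. 1/25, 6 w.p. 1/20, 7 w.p. 3/50, …
E[payout] = (1/100)·2 + (1/50)·3 + (3/100)·4 + (1/25)·5 + (1/20)·6 + (3/50)·7 + (7/100)·8 + (2/25)·9 + (9/100)·10 + (1/10)·11 + (9/100)·12 + (2/25)·13 + (7/100)·14 + (3/50)·15 + (1/20)·16 + (1/25)·17 + (3/100)·18 + (1/50)·19 + (1/100)·20 = 11
Expected profit = 11 − 8 = 3 ≈ $3.00

$3.00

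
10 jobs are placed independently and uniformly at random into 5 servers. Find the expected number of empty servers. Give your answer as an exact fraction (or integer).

1048576/1953125

Let Xⱼ=1 if server j is empty. P(Xⱼ=1) = ((5-1)/5)^10 = 1048576/9765625.
By linearity, E[#empty] = 5·1048576/9765625 = 1048576/1953125.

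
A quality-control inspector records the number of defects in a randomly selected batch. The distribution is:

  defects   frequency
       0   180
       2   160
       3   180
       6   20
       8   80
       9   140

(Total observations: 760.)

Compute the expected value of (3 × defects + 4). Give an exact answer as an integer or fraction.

Total = 760, so P(defects=0) = 180/760, etc.
E[3x+4] = (9/38)·4 + (4/19)·10 + (9/38)·13 + (1/38)·22 + (2/19)·28 + (7/38)·31
     = 292/19

292/19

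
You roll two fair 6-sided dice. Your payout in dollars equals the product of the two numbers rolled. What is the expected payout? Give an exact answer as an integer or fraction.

Distribution of the product of the two numbers rolled: 1 w.p. 1/36, 2 w.p. 1/18, 3 w.p. 1/18, 4 w.p. 1/12, 5 w.p. 1/18, 6 w.p. 1/9, …
E[payout] = (1/36)·1 + (1/18)·2 + (1/18)·3 + (1/12)·4 + (1/18)·5 + (1/9)·6 + (1/18)·8 + (1/36)·9 + (1/18)·10 + (1/9)·12 + (1/18)·15 + (1/36)·16 + (1/18)·18 + (1/18)·20 + (1/18)·24 + (1/36)·25 + (1/18)·30 + (1/36)·36 = 49/4

49/4 dollars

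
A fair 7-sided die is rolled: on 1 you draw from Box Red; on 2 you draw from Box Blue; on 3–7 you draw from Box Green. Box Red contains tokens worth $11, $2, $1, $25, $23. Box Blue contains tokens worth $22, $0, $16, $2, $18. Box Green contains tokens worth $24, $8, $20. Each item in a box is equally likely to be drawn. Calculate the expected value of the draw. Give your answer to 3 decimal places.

E[X | Box Red] = (11 + 2 + 1 + 25 + 23)/5 = 62/5
E[X | Box Blue] = (22 + 0 + 16 + 2 + 18)/5 = 58/5
E[X | Box Green] = (24 + 8 + 20)/3 = 52/3
E[X] = (1/7)·62/5 + (1/7)·58/5 + (5/7)·52/3 = 332/21 ≈ 15.810

$15.810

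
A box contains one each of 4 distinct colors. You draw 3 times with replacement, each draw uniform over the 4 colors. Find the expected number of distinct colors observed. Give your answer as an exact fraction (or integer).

Let Xⱼ=1 if type j appears at least once. P(Xⱼ=1) = 1 − ((4−1)/4)^3 = 37/64.
E[#distinct] = 4·37/64 = 37/16.

37/16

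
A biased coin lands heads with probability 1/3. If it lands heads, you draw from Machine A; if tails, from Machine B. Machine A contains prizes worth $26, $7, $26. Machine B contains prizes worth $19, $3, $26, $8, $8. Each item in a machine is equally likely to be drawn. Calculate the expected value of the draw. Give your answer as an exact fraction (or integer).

E[X | Machine A] = (26 + 7 + 26)/3 = 59/3
E[X | Machine B] = (19 + 3 + 26 + 8 + 8)/5 = 64/5
E[X] = (1/3)·59/3 + (2/3)·64/5 = 679/45

679/45 dollars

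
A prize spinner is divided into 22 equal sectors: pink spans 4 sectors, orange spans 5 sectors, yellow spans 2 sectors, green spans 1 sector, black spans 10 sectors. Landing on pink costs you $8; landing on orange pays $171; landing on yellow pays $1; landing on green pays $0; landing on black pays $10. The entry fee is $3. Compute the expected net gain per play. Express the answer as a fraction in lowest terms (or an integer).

E[payout] = (4/22)·(-8) + (5/22)·171 + (2/22)·1 + (1/22)·0 + (10/22)·10 = 925/22
Expected profit = 925/22 − 3 = 859/22

859/22 dollars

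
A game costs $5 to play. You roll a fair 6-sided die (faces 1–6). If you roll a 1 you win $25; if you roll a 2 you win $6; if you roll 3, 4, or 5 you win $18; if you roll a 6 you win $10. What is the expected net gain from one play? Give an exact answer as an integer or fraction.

E[payout] = (1/6)·6 + (1/6)·10 + (1/2)·18 + (1/6)·25 = 95/6
Expected profit = 95/6 − 5 = 65/6

65/6 dollars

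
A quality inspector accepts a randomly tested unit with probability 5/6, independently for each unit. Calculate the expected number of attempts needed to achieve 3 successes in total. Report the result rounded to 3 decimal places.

By linearity (sum of 3 independent geometric waits), E[trials] = 3/p = 3/(5/6) = 18/5.
≈ 3.600

3.600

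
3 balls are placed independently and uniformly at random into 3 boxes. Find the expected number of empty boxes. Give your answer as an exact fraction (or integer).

8/9

Let Xⱼ=1 if box j is empty. P(Xⱼ=1) = ((3-1)/3)^3 = 8/27.
By linearity, E[#empty] = 3·8/27 = 8/9.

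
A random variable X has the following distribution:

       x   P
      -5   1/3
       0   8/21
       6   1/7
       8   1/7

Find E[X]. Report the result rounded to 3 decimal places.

0.333

E[X] = (1/3)·(-5) + (8/21)·0 + (1/7)·6 + (1/7)·8
     = 1/3 ≈ 0.333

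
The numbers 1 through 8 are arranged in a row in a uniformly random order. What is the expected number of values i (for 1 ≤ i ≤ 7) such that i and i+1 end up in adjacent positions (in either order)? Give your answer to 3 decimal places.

1.750

For each i ∈ {1,…,7}, let Xᵢ = 1 if i and i+1 are adjacent. P(Xᵢ=1) = 2·(8−1)!/8! = 2/8.
By linearity, E[ΣXᵢ] = (7)·(2/8) = 7/4.
≈ 1.750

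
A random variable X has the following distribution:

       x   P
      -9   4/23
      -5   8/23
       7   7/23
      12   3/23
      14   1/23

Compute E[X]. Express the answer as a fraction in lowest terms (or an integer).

E[X] = (4/23)·(-9) + (8/23)·(-5) + (7/23)·7 + (3/23)·12 + (1/23)·14
     = 1

1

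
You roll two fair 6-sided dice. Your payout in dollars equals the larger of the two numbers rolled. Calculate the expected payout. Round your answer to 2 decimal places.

Distribution of the larger of the two numbers rolled: 1 w.p. 1/36, 2 w.p. 1/12, 3 w.p. 5/36, 4 w.p. 7/36, 5 w.p. 1/4, 6 w.p. 11/36
E[payout] = (1/36)·1 + (1/12)·2 + (5/36)·3 + (7/36)·4 + (1/4)·5 + (11/36)·6 = 161/36
≈ $4.47

$4.47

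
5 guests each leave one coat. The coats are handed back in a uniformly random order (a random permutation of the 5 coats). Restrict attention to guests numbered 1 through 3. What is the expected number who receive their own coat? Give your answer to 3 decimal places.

0.600

Let Xᵢ = 1 if person i gets their own coat. For each i, P(Xᵢ=1) = 1/5.
By linearity of expectation, E[X₁+…+X_3] = 3·(1/5) = 3/5.
≈ 0.600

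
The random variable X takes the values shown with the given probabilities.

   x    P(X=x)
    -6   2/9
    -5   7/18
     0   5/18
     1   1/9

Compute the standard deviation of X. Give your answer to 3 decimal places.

E[X] = -19/6, E[X²] = 107/6
Var(X) = E[X²] − (E[X])² = 107/6 − 361/36 = 281/36
SD(X) = √(281/36) ≈ 2.794

2.794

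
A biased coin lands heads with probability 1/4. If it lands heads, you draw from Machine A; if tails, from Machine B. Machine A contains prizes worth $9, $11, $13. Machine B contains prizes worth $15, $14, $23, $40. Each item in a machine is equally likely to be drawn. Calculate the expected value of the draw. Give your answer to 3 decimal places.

E[X | Machine A] = (9 + 11 + 13)/3 = 11
E[X | Machine B] = (15 + 14 + 23 + 40)/4 = 23
E[X] = (1/4)·11 + (3/4)·23 = 20 ≈ 20.000

$20.000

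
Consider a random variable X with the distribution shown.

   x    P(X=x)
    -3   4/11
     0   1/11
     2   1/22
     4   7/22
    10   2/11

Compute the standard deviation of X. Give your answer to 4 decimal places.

E[X] = 23/11, E[X²] = 294/11
Var(X) = E[X²] − (E[X])² = 294/11 − 529/121 = 2705/121
SD(X) = √(2705/121) ≈ 4.7281

4.7281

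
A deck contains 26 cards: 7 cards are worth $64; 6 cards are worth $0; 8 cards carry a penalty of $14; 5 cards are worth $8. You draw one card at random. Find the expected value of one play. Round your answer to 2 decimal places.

E[payout] = (7/26)·64 + (6/26)·0 + (8/26)·(-14) + (5/26)·8 = 188/13
≈ $14.46

$14.46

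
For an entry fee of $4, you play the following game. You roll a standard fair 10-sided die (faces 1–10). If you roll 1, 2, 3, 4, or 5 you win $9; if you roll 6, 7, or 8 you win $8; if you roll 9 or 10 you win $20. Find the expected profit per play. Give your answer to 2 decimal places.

E[payout] = (3/10)·8 + (1/2)·9 + (1/5)·20 = 109/10
Expected profit = 109/10 − 4 = 69/10 ≈ $6.90

$6.90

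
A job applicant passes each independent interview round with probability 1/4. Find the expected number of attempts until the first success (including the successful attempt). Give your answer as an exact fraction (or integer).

4

For a geometric distribution, E[trials] = 1/p = 1/(1/4) = 4.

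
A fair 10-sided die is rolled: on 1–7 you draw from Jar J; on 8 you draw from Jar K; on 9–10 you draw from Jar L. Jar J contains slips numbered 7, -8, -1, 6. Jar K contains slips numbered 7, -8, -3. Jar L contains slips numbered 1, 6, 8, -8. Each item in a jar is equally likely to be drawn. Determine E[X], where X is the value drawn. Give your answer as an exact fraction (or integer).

E[X | Jar J] = (7 − 8 − 1 + 6)/4 = 1
E[X | Jar K] = (7 − 8 − 3)/3 = -4/3
E[X | Jar L] = (1 + 6 + 8 − 8)/4 = 7/4
E[X] = (7/10)·1 + (1/10)·(-4/3) + (1/5)·7/4 = 11/12

11/12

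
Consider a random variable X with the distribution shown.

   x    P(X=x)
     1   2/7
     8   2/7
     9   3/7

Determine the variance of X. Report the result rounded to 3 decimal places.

E[X] = (2/7)·1 + (2/7)·8 + (3/7)·9 = 45/7
E[X²] = (2/7)·1 + (2/7)·64 + (3/7)·81 = 373/7
Var(X) = 373/7 − (45/7)² = 586/49 ≈ 11.959

11.959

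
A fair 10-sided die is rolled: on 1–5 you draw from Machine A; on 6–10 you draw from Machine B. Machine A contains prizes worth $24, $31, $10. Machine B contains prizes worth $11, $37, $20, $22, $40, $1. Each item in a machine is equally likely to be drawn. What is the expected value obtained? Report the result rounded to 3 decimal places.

E[X | Machine A] = (24 + 31 + 10)/3 = 65/3
E[X | Machine B] = (11 + 37 + 20 + 22 + 40 + 1)/6 = 131/6
E[X] = (1/2)·65/3 + (1/2)·131/6 = 87/4 ≈ 21.750

$21.750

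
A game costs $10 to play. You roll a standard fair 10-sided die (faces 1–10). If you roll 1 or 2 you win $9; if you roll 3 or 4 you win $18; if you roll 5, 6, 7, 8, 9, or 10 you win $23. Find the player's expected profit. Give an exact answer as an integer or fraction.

46/5 dollars

E[payout] = (1/5)·9 + (1/5)·18 + (3/5)·23 = 96/5
Expected profit = 96/5 − 10 = 46/5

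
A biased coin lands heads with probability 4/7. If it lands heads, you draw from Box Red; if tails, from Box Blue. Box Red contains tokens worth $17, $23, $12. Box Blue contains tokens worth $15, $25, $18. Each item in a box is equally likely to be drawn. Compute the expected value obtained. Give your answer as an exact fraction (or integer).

E[X | Box Red] = (17 + 23 + 12)/3 = 52/3
E[X | Box Blue] = (15 + 25 + 18)/3 = 58/3
E[X] = (4/7)·52/3 + (3/7)·58/3 = 382/21

382/21 dollars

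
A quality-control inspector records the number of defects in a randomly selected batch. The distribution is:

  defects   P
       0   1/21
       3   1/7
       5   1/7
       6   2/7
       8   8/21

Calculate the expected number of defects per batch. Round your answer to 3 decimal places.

5.905

E[X] = (1/21)·0 + (1/7)·3 + (1/7)·5 + (2/7)·6 + (8/21)·8
     = 124/21 ≈ 5.905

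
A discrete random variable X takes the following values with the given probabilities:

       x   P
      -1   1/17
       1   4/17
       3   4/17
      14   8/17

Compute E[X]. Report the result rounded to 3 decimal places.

7.471

E[X] = (1/17)·(-1) + (4/17)·1 + (4/17)·3 + (8/17)·14
     = 127/17 ≈ 7.471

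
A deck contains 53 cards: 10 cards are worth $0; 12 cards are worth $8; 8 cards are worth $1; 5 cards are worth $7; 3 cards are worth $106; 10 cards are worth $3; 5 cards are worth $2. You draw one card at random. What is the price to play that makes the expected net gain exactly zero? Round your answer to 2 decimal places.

E[payout] = (10/53)·0 + (12/53)·8 + (8/53)·1 + (5/53)·7 + (3/53)·106 + (10/53)·3 + (5/53)·2 = 497/53
Fair fee = E[payout] = 497/53 ≈ $9.38

$9.38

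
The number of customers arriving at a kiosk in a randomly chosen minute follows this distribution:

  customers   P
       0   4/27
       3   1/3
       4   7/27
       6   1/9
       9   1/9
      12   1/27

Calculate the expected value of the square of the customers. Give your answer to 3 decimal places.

25.481

E[X²] = (4/27)·0 + (1/3)·9 + (7/27)·16 + (1/9)·36 + (1/9)·81 + (1/27)·144
     = 688/27 ≈ 25.481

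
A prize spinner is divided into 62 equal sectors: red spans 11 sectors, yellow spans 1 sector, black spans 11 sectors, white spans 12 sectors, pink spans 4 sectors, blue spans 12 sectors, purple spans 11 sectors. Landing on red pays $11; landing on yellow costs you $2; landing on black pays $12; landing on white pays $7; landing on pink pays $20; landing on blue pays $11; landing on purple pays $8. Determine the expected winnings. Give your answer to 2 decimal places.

E[payout] = (11/62)·11 + (1/62)·(-2) + (11/62)·12 + (12/62)·7 + (4/62)·20 + (12/62)·11 + (11/62)·8 = 635/62
≈ $10.24

$10.24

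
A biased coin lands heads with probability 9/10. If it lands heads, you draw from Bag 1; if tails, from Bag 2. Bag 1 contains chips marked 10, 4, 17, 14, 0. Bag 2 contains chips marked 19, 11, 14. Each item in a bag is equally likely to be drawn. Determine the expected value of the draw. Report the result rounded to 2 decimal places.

E[X | Bag 1] = (10 + 4 + 17 + 14 + 0)/5 = 9
E[X | Bag 2] = (19 + 11 + 14)/3 = 44/3
E[X] = (9/10)·9 + (1/10)·44/3 = 287/30 ≈ 9.57

9.57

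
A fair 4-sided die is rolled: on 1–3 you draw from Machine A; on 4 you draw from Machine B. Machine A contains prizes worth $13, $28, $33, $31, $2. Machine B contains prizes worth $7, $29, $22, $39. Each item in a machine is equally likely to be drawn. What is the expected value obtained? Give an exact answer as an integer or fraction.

1769/80 dollars

E[X | Machine A] = (13 + 28 + 33 + 31 + 2)/5 = 107/5
E[X | Machine B] = (7 + 29 + 22 + 39)/4 = 97/4
E[X] = (3/4)·107/5 + (1/4)·97/4 = 1769/80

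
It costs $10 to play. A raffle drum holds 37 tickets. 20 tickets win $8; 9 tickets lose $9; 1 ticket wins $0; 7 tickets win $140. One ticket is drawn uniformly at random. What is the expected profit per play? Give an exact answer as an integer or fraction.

689/37 dollars

E[payout] = (20/37)·8 + (9/37)·(-9) + (1/37)·0 + (7/37)·140 = 1059/37
Expected profit = 1059/37 − 10 = 689/37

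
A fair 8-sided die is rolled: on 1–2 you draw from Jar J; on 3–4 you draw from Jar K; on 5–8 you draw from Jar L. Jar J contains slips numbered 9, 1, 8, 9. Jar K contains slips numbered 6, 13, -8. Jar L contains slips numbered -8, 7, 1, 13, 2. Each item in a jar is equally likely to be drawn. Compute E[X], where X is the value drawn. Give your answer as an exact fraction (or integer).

E[X | Jar J] = (9 + 1 + 8 + 9)/4 = 27/4
E[X | Jar K] = (6 + 13 − 8)/3 = 11/3
E[X | Jar L] = (-8 + 7 + 1 + 13 + 2)/5 = 3
E[X] = (1/4)·27/4 + (1/4)·11/3 + (1/2)·3 = 197/48

197/48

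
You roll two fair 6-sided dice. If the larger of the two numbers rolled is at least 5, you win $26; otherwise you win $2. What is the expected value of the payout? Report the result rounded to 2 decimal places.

E[payout] = (4/9)·2 + (5/9)·26 = 46/3
≈ $15.33

$15.33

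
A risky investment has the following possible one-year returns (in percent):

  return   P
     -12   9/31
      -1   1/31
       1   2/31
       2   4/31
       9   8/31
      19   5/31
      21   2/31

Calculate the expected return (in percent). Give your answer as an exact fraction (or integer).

110/31

E[X] = (9/31)·(-12) + (1/31)·(-1) + (2/31)·1 + (4/31)·2 + (8/31)·9 + (5/31)·19 + (2/31)·21
     = 110/31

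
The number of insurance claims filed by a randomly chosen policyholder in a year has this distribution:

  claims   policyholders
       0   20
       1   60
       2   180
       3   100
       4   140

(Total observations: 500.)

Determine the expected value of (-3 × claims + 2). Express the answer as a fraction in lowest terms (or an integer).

Total = 500, so P(claims=0) = 20/500, etc.
E[-3x+2] = (1/25)·2 + (3/25)·(-1) + (9/25)·(-4) + (1/5)·(-7) + (7/25)·(-10)
     = -142/25

-142/25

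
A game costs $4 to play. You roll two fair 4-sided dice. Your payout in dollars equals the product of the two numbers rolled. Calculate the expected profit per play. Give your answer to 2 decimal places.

$2.25

Distribution of the product of the two numbers rolled: 1 w.p. 1/16, 2 w.p. 1/8, 3 w.p. 1/8, 4 w.p. 3/16, 6 w.p. 1/8, 8 w.p. 1/8, …
E[payout] = (1/16)·1 + (1/8)·2 + (1/8)·3 + (3/16)·4 + (1/8)·6 + (1/8)·8 + (1/16)·9 + (1/8)·12 + (1/16)·16 = 25/4
Expected profit = 25/4 − 4 = 9/4 ≈ $2.25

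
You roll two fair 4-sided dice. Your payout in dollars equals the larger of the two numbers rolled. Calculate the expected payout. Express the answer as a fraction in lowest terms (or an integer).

25/8 dollars

Distribution of the larger of the two numbers rolled: 1 w.p. 1/16, 2 w.p. 3/16, 3 w.p. 5/16, 4 w.p. 7/16
E[payout] = (1/16)·1 + (3/16)·2 + (5/16)·3 + (7/16)·4 = 25/8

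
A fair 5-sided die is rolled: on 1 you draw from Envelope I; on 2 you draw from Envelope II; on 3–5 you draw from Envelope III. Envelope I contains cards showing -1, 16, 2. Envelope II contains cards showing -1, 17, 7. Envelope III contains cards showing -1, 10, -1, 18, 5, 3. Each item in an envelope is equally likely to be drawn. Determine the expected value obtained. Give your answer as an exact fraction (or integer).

E[X | Envelope I] = (-1 + 16 + 2)/3 = 17/3
E[X | Envelope II] = (-1 + 17 + 7)/3 = 23/3
E[X | Envelope III] = (-1 + 10 − 1 + 18 + 5 + 3)/6 = 17/3
E[X] = (1/5)·17/3 + (1/5)·23/3 + (3/5)·17/3 = 91/15

91/15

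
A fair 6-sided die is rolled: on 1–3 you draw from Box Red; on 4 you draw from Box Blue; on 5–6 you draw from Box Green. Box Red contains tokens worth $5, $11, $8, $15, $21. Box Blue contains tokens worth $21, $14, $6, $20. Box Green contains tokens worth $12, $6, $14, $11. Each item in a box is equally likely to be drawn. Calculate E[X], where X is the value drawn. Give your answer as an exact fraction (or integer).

E[X | Box Red] = (5 + 11 + 8 + 15 + 21)/5 = 12
E[X | Box Blue] = (21 + 14 + 6 + 20)/4 = 61/4
E[X | Box Green] = (12 + 6 + 14 + 11)/4 = 43/4
E[X] = (1/2)·12 + (1/6)·61/4 + (1/3)·43/4 = 97/8

97/8 dollars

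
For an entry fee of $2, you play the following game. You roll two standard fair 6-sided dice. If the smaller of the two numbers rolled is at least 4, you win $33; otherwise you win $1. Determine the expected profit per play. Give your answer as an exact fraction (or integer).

E[payout] = (3/4)·1 + (1/4)·33 = 9
Expected profit = 9 − 2 = 7

$7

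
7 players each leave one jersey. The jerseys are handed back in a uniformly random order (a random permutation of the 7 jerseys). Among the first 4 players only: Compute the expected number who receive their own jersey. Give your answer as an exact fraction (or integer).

4/7

Let Xᵢ = 1 if person i gets their own jersey. For each i, P(Xᵢ=1) = 1/7.
By linearity of expectation, E[X₁+…+X_4] = 4·(1/7) = 4/7.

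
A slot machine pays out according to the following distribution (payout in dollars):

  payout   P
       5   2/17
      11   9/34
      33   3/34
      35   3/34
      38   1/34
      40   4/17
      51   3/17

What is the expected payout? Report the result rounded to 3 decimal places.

$29.029

E[X] = (2/17)·5 + (9/34)·11 + (3/34)·33 + (3/34)·35 + (1/34)·38 + (4/17)·40 + (3/17)·51
     = 987/34 ≈ 29.029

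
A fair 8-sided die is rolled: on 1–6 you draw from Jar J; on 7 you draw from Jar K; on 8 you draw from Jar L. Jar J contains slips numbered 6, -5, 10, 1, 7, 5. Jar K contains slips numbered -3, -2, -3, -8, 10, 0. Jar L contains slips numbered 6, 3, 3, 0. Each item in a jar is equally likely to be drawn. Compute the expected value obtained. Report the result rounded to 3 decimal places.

3.250

E[X | Jar J] = (6 − 5 + 10 + 1 + 7 + 5)/6 = 4
E[X | Jar K] = (-3 − 2 − 3 − 8 + 10 + 0)/6 = -1
E[X | Jar L] = (6 + 3 + 3 + 0)/4 = 3
E[X] = (3/4)·4 + (1/8)·(-1) + (1/8)·3 = 13/4 ≈ 3.250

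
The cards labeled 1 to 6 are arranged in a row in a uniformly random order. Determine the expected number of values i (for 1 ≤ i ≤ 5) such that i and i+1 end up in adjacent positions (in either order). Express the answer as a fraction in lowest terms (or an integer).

5/3

For each i ∈ {1,…,5}, let Xᵢ = 1 if i and i+1 are adjacent. P(Xᵢ=1) = 2·(6−1)!/6! = 2/6.
By linearity, E[ΣXᵢ] = (5)·(2/6) = 5/3.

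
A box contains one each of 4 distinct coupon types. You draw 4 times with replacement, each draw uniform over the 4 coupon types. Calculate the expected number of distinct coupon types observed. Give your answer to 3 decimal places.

2.734

Let Xⱼ=1 if type j appears at least once. P(Xⱼ=1) = 1 − ((4−1)/4)^4 = 175/256.
E[#distinct] = 4·175/256 = 175/64.
≈ 2.734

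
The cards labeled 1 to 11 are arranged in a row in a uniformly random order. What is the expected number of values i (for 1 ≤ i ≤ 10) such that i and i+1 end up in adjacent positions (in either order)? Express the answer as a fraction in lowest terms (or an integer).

20/11

For each i ∈ {1,…,10}, let Xᵢ = 1 if i and i+1 are adjacent. P(Xᵢ=1) = 2·(11−1)!/11! = 2/11.
By linearity, E[ΣXᵢ] = (10)·(2/11) = 20/11.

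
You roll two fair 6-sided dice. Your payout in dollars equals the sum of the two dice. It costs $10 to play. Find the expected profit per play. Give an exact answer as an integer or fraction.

-$3

Distribution of the sum of the two dice: 2 w.p. 1/36, 3 w.p. 1/18, 4 w.p. 1/12, 5 w.p. 1/9, 6 w.p. 5/36, 7 w.p. 1/6, …
E[payout] = (1/36)·2 + (1/18)·3 + (1/12)·4 + (1/9)·5 + (5/36)·6 + (1/6)·7 + (5/36)·8 + (1/9)·9 + (1/12)·10 + (1/18)·11 + (1/36)·12 = 7
Expected profit = 7 − 10 = -3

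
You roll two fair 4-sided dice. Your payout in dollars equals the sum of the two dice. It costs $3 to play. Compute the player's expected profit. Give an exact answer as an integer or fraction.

Distribution of the sum of the two dice: 2 w.p. 1/16, 3 w.p. 1/8, 4 w.p. 3/16, 5 w.p. 1/4, 6 w.p. 3/16, 7 w.p. 1/8, …
E[payout] = (1/16)·2 + (1/8)·3 + (3/16)·4 + (1/4)·5 + (3/16)·6 + (1/8)·7 + (1/16)·8 = 5
Expected profit = 5 − 3 = 2

$2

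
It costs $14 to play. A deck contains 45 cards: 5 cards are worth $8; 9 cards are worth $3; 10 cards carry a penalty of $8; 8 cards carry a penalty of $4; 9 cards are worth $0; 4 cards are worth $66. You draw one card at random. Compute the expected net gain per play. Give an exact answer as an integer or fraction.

-137/15 dollars

E[payout] = (5/45)·8 + (9/45)·3 + (10/45)·(-8) + (8/45)·(-4) + (9/45)·0 + (4/45)·66 = 73/15
Expected profit = 73/15 − 14 = -137/15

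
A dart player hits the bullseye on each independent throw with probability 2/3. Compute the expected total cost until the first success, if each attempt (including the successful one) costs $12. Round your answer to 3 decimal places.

$18.000

E[#attempts] = 1/p = 3/2; E[cost] = 12·3/2 = 18.
≈ 18.000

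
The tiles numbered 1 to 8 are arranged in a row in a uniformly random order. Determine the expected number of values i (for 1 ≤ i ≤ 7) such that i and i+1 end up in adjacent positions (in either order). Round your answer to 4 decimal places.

1.7500

For each i ∈ {1,…,7}, let Xᵢ = 1 if i and i+1 are adjacent. P(Xᵢ=1) = 2·(8−1)!/8! = 2/8.
By linearity, E[ΣXᵢ] = (7)·(2/8) = 7/4.
≈ 1.7500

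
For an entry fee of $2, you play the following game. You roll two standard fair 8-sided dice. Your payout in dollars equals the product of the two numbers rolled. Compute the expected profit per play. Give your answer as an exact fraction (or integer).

73/4 dollars

Distribution of the product of the two numbers rolled: 1 w.p. 1/64, 2 w.p. 1/32, 3 w.p. 1/32, 4 w.p. 3/64, 5 w.p. 1/32, 6 w.p. 1/16, …
E[payout] = (1/64)·1 + (1/32)·2 + (1/32)·3 + (3/64)·4 + (1/32)·5 + (1/16)·6 + (1/32)·7 + (1/16)·8 + (1/64)·9 + (1/32)·10 + (1/16)·12 + (1/32)·14 + (1/32)·15 + (3/64)·16 + (1/32)·18 + (1/32)·20 + (1/32)·21 + (1/16)·24 + (1/64)·25 + (1/32)·28 + (1/32)·30 + (1/32)·32 + (1/32)·35 + (1/64)·36 + (1/32)·40 + (1/32)·42 + (1/32)·48 + (1/64)·49 + (1/32)·56 + (1/64)·64 = 81/4
Expected profit = 81/4 − 2 = 73/4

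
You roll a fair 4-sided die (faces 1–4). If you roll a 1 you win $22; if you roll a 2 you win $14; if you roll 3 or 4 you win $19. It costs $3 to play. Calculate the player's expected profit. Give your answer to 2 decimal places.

E[payout] = (1/4)·14 + (1/2)·19 + (1/4)·22 = 37/2
Expected profit = 37/2 − 3 = 31/2 ≈ $15.50

$15.50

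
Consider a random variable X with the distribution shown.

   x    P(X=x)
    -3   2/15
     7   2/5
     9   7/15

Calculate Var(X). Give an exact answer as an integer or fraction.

E[X] = (2/15)·(-3) + (2/5)·7 + (7/15)·9 = 33/5
E[X²] = (2/15)·9 + (2/5)·49 + (7/15)·81 = 293/5
Var(X) = 293/5 − (33/5)² = 376/25

376/25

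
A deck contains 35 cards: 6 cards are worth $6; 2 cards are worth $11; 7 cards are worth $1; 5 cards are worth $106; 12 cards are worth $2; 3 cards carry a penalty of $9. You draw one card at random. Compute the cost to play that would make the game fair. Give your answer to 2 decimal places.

E[payout] = (6/35)·6 + (2/35)·11 + (7/35)·1 + (5/35)·106 + (12/35)·2 + (3/35)·(-9) = 592/35
Fair fee = E[payout] = 592/35 ≈ $16.91

$16.91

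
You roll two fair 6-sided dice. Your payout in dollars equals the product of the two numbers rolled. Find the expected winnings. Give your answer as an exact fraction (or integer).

49/4 dollars

Distribution of the product of the two numbers rolled: 1 w.p. 1/36, 2 w.p. 1/18, 3 w.p. 1/18, 4 w.p. 1/12, 5 w.p. 1/18, 6 w.p. 1/9, …
E[payout] = (1/36)·1 + (1/18)·2 + (1/18)·3 + (1/12)·4 + (1/18)·5 + (1/9)·6 + (1/18)·8 + (1/36)·9 + (1/18)·10 + (1/9)·12 + (1/18)·15 + (1/36)·16 + (1/18)·18 + (1/18)·20 + (1/18)·24 + (1/36)·25 + (1/18)·30 + (1/36)·36 = 49/4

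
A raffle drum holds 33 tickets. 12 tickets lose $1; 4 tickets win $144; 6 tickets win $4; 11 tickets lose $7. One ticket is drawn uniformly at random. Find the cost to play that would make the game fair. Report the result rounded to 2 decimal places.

E[payout] = (12/33)·(-1) + (4/33)·144 + (6/33)·4 + (11/33)·(-7) = 511/33
Fair fee = E[payout] = 511/33 ≈ $15.48

$15.48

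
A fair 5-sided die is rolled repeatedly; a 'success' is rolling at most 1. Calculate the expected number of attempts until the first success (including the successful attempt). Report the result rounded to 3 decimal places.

For a geometric distribution, E[trials] = 1/p = 1/(1/5) = 5.
≈ 5.000

5.000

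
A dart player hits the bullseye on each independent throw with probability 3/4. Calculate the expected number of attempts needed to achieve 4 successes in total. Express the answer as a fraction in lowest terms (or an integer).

16/3

By linearity (sum of 4 independent geometric waits), E[trials] = 4/p = 4/(3/4) = 16/3.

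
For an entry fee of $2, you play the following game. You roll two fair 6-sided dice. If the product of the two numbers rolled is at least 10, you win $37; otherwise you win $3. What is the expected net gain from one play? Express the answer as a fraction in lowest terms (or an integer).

E[payout] = (17/36)·3 + (19/36)·37 = 377/18
Expected profit = 377/18 − 2 = 341/18

341/18 dollars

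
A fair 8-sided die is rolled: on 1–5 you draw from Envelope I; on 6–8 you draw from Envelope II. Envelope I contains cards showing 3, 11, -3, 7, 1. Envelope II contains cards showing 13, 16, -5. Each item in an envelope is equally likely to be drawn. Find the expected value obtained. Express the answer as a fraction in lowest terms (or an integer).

E[X | Envelope I] = (3 + 11 − 3 + 7 + 1)/5 = 19/5
E[X | Envelope II] = (13 + 16 − 5)/3 = 8
E[X] = (5/8)·19/5 + (3/8)·8 = 43/8

43/8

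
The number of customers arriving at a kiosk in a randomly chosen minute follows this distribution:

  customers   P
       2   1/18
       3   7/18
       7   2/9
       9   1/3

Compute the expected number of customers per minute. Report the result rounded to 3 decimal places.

E[X] = (1/18)·2 + (7/18)·3 + (2/9)·7 + (1/3)·9
     = 35/6 ≈ 5.833

5.833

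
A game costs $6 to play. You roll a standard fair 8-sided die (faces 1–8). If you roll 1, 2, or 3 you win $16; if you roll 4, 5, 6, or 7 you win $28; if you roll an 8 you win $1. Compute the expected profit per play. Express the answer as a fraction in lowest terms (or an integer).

E[payout] = (1/8)·1 + (3/8)·16 + (1/2)·28 = 161/8
Expected profit = 161/8 − 6 = 113/8

113/8 dollars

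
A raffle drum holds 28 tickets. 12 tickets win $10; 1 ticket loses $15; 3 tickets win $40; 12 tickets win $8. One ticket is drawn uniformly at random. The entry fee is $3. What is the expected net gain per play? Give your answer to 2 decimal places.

$8.46

E[payout] = (12/28)·10 + (1/28)·(-15) + (3/28)·40 + (12/28)·8 = 321/28
Expected profit = 321/28 − 3 = 237/28 ≈ $8.46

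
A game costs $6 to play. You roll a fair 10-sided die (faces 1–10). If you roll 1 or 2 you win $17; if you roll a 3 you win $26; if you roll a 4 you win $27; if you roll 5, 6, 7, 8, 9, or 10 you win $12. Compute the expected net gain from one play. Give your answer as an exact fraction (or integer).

99/10 dollars

E[payout] = (3/5)·12 + (1/5)·17 + (1/10)·26 + (1/10)·27 = 159/10
Expected profit = 159/10 − 6 = 99/10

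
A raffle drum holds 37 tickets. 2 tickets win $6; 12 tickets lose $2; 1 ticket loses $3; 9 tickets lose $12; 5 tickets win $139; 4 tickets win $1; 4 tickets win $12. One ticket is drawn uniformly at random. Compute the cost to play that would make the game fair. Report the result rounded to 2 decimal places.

E[payout] = (2/37)·6 + (12/37)·(-2) + (1/37)·(-3) + (9/37)·(-12) + (5/37)·139 + (4/37)·1 + (4/37)·12 = 624/37
Fair fee = E[payout] = 624/37 ≈ $16.86

$16.86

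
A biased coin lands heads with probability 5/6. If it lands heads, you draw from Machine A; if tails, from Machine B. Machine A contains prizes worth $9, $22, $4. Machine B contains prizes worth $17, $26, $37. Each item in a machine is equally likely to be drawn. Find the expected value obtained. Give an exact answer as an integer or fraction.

85/6 dollars

E[X | Machine A] = (9 + 22 + 4)/3 = 35/3
E[X | Machine B] = (17 + 26 + 37)/3 = 80/3
E[X] = (5/6)·35/3 + (1/6)·80/3 = 85/6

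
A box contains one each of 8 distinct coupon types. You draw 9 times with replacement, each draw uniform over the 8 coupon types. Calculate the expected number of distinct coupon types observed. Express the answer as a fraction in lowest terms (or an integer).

Let Xⱼ=1 if type j appears at least once. P(Xⱼ=1) = 1 − ((8−1)/8)^9 = 93864121/134217728.
E[#distinct] = 8·93864121/134217728 = 93864121/16777216.

93864121/16777216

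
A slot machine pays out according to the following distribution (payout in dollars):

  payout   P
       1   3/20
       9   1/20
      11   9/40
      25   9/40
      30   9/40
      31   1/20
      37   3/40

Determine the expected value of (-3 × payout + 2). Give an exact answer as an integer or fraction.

-2293/40

E[-3x+2] = (3/20)·(-1) + (1/20)·(-25) + (9/40)·(-31) + (9/40)·(-73) + (9/40)·(-88) + (1/20)·(-91) + (3/40)·(-109)
     = -2293/40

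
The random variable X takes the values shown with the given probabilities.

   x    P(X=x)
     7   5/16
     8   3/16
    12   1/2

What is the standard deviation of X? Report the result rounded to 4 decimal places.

E[X] = 155/16, E[X²] = 1589/16
Var(X) = E[X²] − (E[X])² = 1589/16 − 24025/256 = 1399/256
SD(X) = √(1399/256) ≈ 2.3377

2.3377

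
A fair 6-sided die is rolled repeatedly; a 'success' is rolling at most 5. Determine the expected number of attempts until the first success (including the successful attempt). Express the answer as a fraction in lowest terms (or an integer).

For a geometric distribution, E[trials] = 1/p = 1/(5/6) = 6/5.

6/5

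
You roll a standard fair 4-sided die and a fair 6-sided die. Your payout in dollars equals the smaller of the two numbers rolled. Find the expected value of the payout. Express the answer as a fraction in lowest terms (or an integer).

25/12 dollars

Distribution of the smaller of the two numbers rolled: 1 w.p. 3/8, 2 w.p. 7/24, 3 w.p. 5/24, 4 w.p. 1/8
E[payout] = (3/8)·1 + (7/24)·2 + (5/24)·3 + (1/8)·4 = 25/12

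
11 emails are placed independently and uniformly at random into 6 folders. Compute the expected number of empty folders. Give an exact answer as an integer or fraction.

Let Xⱼ=1 if folder j is empty. P(Xⱼ=1) = ((6-1)/6)^11 = 48828125/362797056.
By linearity, E[#empty] = 6·48828125/362797056 = 48828125/60466176.

48828125/60466176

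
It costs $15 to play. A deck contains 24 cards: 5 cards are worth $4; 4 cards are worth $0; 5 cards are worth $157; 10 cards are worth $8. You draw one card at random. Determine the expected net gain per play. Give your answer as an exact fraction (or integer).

175/8 dollars

E[payout] = (5/24)·4 + (4/24)·0 + (5/24)·157 + (10/24)·8 = 295/8
Expected profit = 295/8 − 15 = 175/8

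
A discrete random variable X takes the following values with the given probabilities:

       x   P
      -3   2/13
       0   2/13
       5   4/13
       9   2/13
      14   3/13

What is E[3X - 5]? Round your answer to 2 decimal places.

E[3x-5] = (2/13)·(-14) + (2/13)·(-5) + (4/13)·10 + (2/13)·22 + (3/13)·37
     = 157/13 ≈ 12.08

12.08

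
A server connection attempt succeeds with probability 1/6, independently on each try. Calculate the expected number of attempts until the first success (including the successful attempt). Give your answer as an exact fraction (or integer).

6

For a geometric distribution, E[trials] = 1/p = 1/(1/6) = 6.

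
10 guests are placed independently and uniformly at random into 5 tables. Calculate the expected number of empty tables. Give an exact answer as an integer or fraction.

1048576/1953125

Let Xⱼ=1 if table j is empty. P(Xⱼ=1) = ((5-1)/5)^10 = 1048576/9765625.
By linearity, E[#empty] = 5·1048576/9765625 = 1048576/1953125.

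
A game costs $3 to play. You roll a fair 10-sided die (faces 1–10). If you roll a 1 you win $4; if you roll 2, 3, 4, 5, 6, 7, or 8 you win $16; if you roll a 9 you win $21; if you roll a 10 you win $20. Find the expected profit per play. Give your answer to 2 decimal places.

E[payout] = (1/10)·4 + (7/10)·16 + (1/10)·20 + (1/10)·21 = 157/10
Expected profit = 157/10 − 3 = 127/10 ≈ $12.70

$12.70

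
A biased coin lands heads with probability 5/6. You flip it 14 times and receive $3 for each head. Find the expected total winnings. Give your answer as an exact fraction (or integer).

$35

E[#heads] = 14·5/6 = 35/3 (linearity over flips).
E[winnings] = 3·35/3 = 35.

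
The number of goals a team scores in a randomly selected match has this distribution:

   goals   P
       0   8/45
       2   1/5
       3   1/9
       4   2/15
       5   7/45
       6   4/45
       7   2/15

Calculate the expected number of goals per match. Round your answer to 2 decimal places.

3.51

E[X] = (8/45)·0 + (1/5)·2 + (1/9)·3 + (2/15)·4 + (7/45)·5 + (4/45)·6 + (2/15)·7
     = 158/45 ≈ 3.51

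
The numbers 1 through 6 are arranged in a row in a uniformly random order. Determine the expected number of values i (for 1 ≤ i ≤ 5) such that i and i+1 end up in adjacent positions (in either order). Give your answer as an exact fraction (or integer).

For each i ∈ {1,…,5}, let Xᵢ = 1 if i and i+1 are adjacent. P(Xᵢ=1) = 2·(6−1)!/6! = 2/6.
By linearity, E[ΣXᵢ] = (5)·(2/6) = 5/3.

5/3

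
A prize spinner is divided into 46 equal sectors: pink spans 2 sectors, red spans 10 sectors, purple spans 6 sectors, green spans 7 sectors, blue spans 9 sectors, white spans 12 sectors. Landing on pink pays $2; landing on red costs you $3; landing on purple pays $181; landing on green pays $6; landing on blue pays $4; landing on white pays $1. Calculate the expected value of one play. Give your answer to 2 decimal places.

E[payout] = (2/46)·2 + (10/46)·(-3) + (6/46)·181 + (7/46)·6 + (9/46)·4 + (12/46)·1 = 25
≈ $25.00

$25.00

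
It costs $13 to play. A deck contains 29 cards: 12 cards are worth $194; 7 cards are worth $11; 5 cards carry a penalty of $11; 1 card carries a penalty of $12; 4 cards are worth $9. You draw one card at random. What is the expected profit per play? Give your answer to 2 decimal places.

E[payout] = (12/29)·194 + (7/29)·11 + (5/29)·(-11) + (1/29)·(-12) + (4/29)·9 = 2374/29
Expected profit = 2374/29 − 13 = 1997/29 ≈ $68.86

$68.86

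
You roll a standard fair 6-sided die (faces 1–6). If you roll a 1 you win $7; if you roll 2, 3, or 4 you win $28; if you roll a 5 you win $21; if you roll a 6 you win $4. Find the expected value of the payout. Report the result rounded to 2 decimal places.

E[payout] = (1/6)·4 + (1/6)·7 + (1/6)·21 + (1/2)·28 = 58/3
≈ $19.33

$19.33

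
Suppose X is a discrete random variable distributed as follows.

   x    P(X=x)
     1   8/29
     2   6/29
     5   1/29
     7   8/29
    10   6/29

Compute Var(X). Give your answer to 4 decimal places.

12.5327

E[X] = (8/29)·1 + (6/29)·2 + (1/29)·5 + (8/29)·7 + (6/29)·10 = 141/29
E[X²] = (8/29)·1 + (6/29)·4 + (1/29)·25 + (8/29)·49 + (6/29)·100 = 1049/29
Var(X) = 1049/29 − (141/29)² = 10540/841 ≈ 12.5327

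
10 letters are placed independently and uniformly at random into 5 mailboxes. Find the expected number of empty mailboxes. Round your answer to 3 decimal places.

0.537

Let Xⱼ=1 if mailbox j is empty. P(Xⱼ=1) = ((5-1)/5)^10 = 1048576/9765625.
By linearity, E[#empty] = 5·1048576/9765625 = 1048576/1953125.
≈ 0.537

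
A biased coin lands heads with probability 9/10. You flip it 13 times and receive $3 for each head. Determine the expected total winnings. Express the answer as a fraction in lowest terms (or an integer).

351/10 dollars

E[#heads] = 13·9/10 = 117/10 (linearity over flips).
E[winnings] = 3·117/10 = 351/10.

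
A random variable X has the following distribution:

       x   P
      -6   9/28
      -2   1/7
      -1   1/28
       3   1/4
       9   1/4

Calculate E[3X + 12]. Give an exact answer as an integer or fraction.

57/4

E[3x+12] = (9/28)·(-6) + (1/7)·6 + (1/28)·9 + (1/4)·21 + (1/4)·39
     = 57/4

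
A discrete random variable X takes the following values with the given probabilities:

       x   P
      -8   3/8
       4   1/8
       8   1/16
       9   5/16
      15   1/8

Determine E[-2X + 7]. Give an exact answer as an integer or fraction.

13/8

E[-2x+7] = (3/8)·23 + (1/8)·(-1) + (1/16)·(-9) + (5/16)·(-11) + (1/8)·(-23)
     = 13/8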